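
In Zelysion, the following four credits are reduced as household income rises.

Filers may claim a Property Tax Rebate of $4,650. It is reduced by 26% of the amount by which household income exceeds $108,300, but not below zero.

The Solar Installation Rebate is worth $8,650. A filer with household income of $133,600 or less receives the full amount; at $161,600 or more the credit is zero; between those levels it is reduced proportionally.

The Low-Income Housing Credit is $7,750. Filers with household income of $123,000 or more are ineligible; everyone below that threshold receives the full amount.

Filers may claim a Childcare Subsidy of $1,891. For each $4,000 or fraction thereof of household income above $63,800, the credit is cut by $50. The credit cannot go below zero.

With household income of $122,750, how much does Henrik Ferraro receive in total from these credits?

Property Tax Rebate: 26% of the $14,450 excess over $108,300 is $3,757; credit = $4,650 − $3,757 = $893.
Solar Installation Rebate: $122,750 is at or below the $133,600 threshold, so the full $8,650 applies.
Low-Income Housing Credit: $122,750 is below the $123,000 cutoff, so the full $7,750 applies.
Childcare Subsidy: income exceeds $63,800 by $58,950, which is 15 full-or-partial $4,000 increments; reduction = 15 × $50 = $750, leaving $1,141.
Total: $893 + $8,650 + $7,750 + $1,141 = $18,434.

$18,434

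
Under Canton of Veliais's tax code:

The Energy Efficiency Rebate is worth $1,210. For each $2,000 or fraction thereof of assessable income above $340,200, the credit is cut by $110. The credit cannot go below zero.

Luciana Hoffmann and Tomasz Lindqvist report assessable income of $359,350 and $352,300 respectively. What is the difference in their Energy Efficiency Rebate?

$330

Luciana ($359,350): Energy Efficiency Rebate: income exceeds $340,200 by $19,150, which is 10 full-or-partial $2,000 increments; reduction = 10 × $110 = $1,100, leaving $110.
Tomasz ($352,300): Energy Efficiency Rebate: income exceeds $340,200 by $12,100, which is 7 full-or-partial $2,000 increments; reduction = 7 × $110 = $770, leaving $440.
Difference: |$110 − $440| = $330.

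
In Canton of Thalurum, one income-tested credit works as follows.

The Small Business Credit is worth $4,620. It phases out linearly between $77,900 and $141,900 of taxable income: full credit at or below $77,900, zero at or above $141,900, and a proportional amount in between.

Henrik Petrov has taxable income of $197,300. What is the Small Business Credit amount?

Small Business Credit: $197,300 is at or above $141,900, so the credit is $0.

$0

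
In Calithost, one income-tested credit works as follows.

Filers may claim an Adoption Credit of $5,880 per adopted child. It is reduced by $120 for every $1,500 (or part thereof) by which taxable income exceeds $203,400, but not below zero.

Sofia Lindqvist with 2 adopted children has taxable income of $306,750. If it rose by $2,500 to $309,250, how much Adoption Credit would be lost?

At $306,750 — base = 2 × $5,880 = $11,760. income exceeds $203,400 by $103,350, which is 69 full-or-partial $1,500 increments; reduction = 69 × $120 = $8,280, leaving $3,480.
At $309,250 — base = 2 × $5,880 = $11,760. income exceeds $203,400 by $105,850, which is 71 full-or-partial $1,500 increments; reduction = 71 × $120 = $8,520, leaving $3,240.
Lost: $3,480 − $3,240 = $240.

$240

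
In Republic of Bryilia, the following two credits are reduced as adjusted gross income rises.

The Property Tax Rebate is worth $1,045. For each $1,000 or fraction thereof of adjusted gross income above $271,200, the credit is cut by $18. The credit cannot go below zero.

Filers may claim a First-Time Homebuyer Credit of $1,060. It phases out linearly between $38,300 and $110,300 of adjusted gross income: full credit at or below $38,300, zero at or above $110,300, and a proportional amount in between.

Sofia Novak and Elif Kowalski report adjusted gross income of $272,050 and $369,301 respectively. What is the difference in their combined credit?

Sofia ($272,050): Property Tax Rebate: income exceeds $271,200 by $850, which is 1 full-or-partial $1,000 increment; reduction = 1 × $18 = $18, leaving $1,027. First-Time Homebuyer Credit: $272,050 is at or above $110,300, so the credit is $0. total $1,027 + $0 = $1,027
Elif ($369,301): Property Tax Rebate: income exceeds $271,200 by $98,101 → 99 increments × $18 = $1,782 ≥ base, so the credit is $0. First-Time Homebuyer Credit: $369,301 is at or above $110,300, so the credit is $0. total $0 + $0 = $0
Difference: |$1,027 − $0| = $1,027.

$1,027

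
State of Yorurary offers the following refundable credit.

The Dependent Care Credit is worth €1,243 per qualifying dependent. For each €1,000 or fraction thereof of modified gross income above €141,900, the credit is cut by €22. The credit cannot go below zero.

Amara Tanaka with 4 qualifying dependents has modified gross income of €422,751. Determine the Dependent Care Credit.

Dependent Care Credit: base = 4 × €1,243 = €4,972. income exceeds €141,900 by €280,851 → 281 increments × €22 = €6,182 ≥ base, so the credit is €0.

€0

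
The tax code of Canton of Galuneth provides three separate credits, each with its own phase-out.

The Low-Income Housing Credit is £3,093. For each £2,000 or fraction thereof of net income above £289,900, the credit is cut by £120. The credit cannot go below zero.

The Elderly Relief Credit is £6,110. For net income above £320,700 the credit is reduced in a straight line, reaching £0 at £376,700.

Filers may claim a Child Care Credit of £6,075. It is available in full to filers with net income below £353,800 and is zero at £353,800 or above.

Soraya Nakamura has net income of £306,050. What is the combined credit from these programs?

£14,198

Low-Income Housing Credit: income exceeds £289,900 by £16,150, which is 9 full-or-partial £2,000 increments; reduction = 9 × £120 = £1,080, leaving £2,013.
Elderly Relief Credit: £306,050 is at or below the £320,700 threshold, so the full £6,110 applies.
Child Care Credit: £306,050 is below the £353,800 cutoff, so the full £6,075 applies.
Total: £2,013 + £6,110 + £6,075 = £14,198.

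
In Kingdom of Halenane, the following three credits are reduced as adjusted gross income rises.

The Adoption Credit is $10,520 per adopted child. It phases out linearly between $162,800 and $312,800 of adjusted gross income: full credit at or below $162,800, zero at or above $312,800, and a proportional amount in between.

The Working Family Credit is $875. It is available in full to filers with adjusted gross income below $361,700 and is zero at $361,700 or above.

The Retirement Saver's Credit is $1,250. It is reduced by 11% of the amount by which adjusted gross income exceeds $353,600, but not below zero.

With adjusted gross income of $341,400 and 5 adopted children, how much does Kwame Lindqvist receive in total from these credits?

Adoption Credit: base = 5 × $10,520 = $52,600. $341,400 is at or above $312,800, so the credit is $0.
Working Family Credit: $341,400 is below the $361,700 cutoff, so the full $875 applies.
Retirement Saver's Credit: $341,400 is at or below the $353,600 threshold, so the full $1,250 applies.
Total: $0 + $875 + $1,250 = $2,125.

$2,125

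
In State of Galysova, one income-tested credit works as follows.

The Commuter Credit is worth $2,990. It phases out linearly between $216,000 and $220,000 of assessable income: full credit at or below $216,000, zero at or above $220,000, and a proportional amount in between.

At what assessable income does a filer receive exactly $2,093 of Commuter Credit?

$217,200

$2,093 is 2,093/2,990 of the full $2,990, so 897/2,990 of the $4,000 range has been used: income = $216,000 + $4,000 × 897/2,990 = $217,200.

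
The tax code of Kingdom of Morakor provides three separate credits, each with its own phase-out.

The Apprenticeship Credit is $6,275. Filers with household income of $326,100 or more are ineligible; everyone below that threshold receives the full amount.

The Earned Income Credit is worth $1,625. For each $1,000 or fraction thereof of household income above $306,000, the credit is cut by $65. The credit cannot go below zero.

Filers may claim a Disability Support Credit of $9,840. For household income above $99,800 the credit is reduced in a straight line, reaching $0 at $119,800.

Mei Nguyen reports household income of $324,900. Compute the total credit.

$6,665

Apprenticeship Credit: $324,900 is below the $326,100 cutoff, so the full $6,275 applies.
Earned Income Credit: income exceeds $306,000 by $18,900, which is 19 full-or-partial $1,000 increments; reduction = 19 × $65 = $1,235, leaving $390.
Disability Support Credit: $324,900 is at or above $119,800, so the credit is $0.
Total: $6,275 + $390 + $0 = $6,665.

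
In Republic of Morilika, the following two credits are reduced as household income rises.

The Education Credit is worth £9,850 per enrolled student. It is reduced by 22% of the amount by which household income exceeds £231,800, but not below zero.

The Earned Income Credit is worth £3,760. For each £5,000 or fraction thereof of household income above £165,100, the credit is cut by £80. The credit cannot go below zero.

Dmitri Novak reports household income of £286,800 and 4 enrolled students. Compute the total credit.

£29,060

Education Credit: base = 4 × £9,850 = £39,400. 22% of the £55,000 excess over £231,800 is £12,100; credit = £39,400 − £12,100 = £27,300.
Earned Income Credit: income exceeds £165,100 by £121,700, which is 25 full-or-partial £5,000 increments; reduction = 25 × £80 = £2,000, leaving £1,760.
Total: £27,300 + £1,760 = £29,060.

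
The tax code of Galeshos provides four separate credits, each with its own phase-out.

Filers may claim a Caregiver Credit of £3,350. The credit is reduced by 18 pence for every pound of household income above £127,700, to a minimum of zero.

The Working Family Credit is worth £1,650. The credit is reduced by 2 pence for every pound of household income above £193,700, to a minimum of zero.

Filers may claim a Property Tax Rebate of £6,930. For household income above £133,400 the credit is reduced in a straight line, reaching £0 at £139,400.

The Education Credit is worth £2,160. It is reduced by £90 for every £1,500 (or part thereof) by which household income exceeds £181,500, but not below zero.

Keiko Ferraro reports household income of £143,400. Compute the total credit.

Caregiver Credit: 18% of the £15,700 excess over £127,700 is £2,826; credit = £3,350 − £2,826 = £524.
Working Family Credit: £143,400 is at or below the £193,700 threshold, so the full £1,650 applies.
Property Tax Rebate: £143,400 is at or above £139,400, so the credit is £0.
Education Credit: £143,400 is at or below the £181,500 threshold, so the full £2,160 applies.
Total: £524 + £1,650 + £0 + £2,160 = £4,334.

£4,334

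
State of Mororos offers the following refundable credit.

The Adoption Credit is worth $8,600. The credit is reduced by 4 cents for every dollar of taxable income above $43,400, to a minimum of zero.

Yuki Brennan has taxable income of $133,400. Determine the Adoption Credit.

$5,000

Adoption Credit: 4% of the $90,000 excess over $43,400 is $3,600; credit = $8,600 − $3,600 = $5,000.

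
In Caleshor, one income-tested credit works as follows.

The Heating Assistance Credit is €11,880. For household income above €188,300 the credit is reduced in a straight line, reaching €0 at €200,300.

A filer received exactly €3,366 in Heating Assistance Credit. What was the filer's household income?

€3,366 is 3,366/11,880 of the full €11,880, so 8,514/11,880 of the €12,000 range has been used: income = €188,300 + €12,000 × 8,514/11,880 = €196,900.

€196,900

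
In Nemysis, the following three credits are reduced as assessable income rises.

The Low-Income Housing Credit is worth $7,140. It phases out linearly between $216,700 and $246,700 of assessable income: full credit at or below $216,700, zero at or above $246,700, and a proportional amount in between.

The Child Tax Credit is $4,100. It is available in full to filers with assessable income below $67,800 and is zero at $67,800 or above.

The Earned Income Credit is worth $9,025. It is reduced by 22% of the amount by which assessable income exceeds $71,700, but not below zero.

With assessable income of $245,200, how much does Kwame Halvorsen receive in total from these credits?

$357

Low-Income Housing Credit: $245,200 is $28,500 into a $30,000 phase-out range, leaving 1,500/30,000 of the credit: $7,140 × 1,500/30,000 = $357.
Child Tax Credit: $245,200 meets or exceeds the $67,800 cutoff, so the credit is $0.
Earned Income Credit: 22% of the $173,500 excess over $71,700 is $38,170 ≥ base, so the credit is $0.
Total: $357 + $0 + $0 = $357.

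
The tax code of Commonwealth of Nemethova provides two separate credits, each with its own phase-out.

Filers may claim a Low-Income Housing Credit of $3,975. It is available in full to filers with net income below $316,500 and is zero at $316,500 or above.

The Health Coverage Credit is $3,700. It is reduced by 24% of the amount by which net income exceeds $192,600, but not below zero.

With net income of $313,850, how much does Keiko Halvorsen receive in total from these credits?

$3,975

Low-Income Housing Credit: $313,850 is below the $316,500 cutoff, so the full $3,975 applies.
Health Coverage Credit: 24% of the $121,250 excess over $192,600 is $29,100 ≥ base, so the credit is $0.
Total: $3,975 + $0 = $3,975.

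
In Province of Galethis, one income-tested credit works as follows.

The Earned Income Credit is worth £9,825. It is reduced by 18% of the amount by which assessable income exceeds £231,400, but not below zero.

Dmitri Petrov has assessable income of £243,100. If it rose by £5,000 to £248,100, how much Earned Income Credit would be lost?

£900

At £243,100 — 18% of the £11,700 excess over £231,400 is £2,106; credit = £9,825 − £2,106 = £7,719.
At £248,100 — 18% of the £16,700 excess over £231,400 is £3,006; credit = £9,825 − £3,006 = £6,819.
Lost: £7,719 − £6,819 = £900.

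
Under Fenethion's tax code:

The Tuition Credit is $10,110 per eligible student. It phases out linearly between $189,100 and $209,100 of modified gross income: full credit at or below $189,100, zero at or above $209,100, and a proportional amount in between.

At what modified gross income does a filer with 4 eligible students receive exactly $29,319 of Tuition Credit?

$194,600

Full credit = 4 × $10,110 = $40,440.
$29,319 is 29,319/40,440 of the full $40,440, so 11,121/40,440 of the $20,000 range has been used: income = $189,100 + $20,000 × 11,121/40,440 = $194,600.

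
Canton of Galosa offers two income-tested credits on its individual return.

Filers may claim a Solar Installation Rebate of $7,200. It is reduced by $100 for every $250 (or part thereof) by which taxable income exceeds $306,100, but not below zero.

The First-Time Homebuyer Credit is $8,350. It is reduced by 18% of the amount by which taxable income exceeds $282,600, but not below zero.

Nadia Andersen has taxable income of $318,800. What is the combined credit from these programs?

Solar Installation Rebate: income exceeds $306,100 by $12,700, which is 51 full-or-partial $250 increments; reduction = 51 × $100 = $5,100, leaving $2,100.
First-Time Homebuyer Credit: 18% of the $36,200 excess over $282,600 is $6,516; credit = $8,350 − $6,516 = $1,834.
Total: $2,100 + $1,834 = $3,934.

$3,934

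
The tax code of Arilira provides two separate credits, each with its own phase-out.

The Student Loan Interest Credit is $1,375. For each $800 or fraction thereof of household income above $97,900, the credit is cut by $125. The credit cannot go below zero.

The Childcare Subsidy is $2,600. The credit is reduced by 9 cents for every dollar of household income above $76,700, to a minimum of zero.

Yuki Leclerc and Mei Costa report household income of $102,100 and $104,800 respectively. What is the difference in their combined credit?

Yuki ($102,100): Student Loan Interest Credit: income exceeds $97,900 by $4,200, which is 6 full-or-partial $800 increments; reduction = 6 × $125 = $750, leaving $625. Childcare Subsidy: 9% of the $25,400 excess over $76,700 is $2,286; credit = $2,600 − $2,286 = $314. total $625 + $314 = $939
Mei ($104,800): Student Loan Interest Credit: income exceeds $97,900 by $6,900, which is 9 full-or-partial $800 increments; reduction = 9 × $125 = $1,125, leaving $250. Childcare Subsidy: 9% of the $28,100 excess over $76,700 is $2,529; credit = $2,600 − $2,529 = $71. total $250 + $71 = $321
Difference: |$939 − $321| = $618.

$618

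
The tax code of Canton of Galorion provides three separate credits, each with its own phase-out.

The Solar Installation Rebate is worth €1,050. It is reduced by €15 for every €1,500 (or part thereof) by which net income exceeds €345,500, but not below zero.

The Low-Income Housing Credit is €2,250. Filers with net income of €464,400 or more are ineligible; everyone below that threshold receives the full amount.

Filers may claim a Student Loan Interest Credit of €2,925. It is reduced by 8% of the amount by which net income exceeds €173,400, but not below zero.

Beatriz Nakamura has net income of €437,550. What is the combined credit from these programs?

€2,370

Solar Installation Rebate: income exceeds €345,500 by €92,050, which is 62 full-or-partial €1,500 increments; reduction = 62 × €15 = €930, leaving €120.
Low-Income Housing Credit: €437,550 is below the €464,400 cutoff, so the full €2,250 applies.
Student Loan Interest Credit: 8% of the €264,150 excess over €173,400 is €21,132 ≥ base, so the credit is €0.
Total: €120 + €2,250 + €0 = €2,370.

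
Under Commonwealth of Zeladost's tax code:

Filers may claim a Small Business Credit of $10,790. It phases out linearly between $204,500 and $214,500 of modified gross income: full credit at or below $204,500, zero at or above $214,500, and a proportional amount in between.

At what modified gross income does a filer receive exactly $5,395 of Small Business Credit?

$209,500

$5,395 is 5,395/10,790 of the full $10,790, so 5,395/10,790 of the $10,000 range has been used: income = $204,500 + $10,000 × 5,395/10,790 = $209,500.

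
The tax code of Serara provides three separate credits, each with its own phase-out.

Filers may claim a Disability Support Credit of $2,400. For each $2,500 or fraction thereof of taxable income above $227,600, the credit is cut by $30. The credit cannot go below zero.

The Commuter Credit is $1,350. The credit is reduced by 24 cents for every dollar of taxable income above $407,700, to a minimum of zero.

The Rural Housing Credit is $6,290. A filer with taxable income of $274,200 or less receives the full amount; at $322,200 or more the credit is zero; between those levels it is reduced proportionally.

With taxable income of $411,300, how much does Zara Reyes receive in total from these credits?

Disability Support Credit: income exceeds $227,600 by $183,700, which is 74 full-or-partial $2,500 increments; reduction = 74 × $30 = $2,220, leaving $180.
Commuter Credit: 24% of the $3,600 excess over $407,700 is $864; credit = $1,350 − $864 = $486.
Rural Housing Credit: $411,300 is at or above $322,200, so the credit is $0.
Total: $180 + $486 + $0 = $666.

$666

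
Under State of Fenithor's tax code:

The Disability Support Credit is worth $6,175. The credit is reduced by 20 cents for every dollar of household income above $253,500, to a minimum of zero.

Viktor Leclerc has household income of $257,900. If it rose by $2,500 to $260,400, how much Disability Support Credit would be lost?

At $257,900 — 20% of the $4,400 excess over $253,500 is $880; credit = $6,175 − $880 = $5,295.
At $260,400 — 20% of the $6,900 excess over $253,500 is $1,380; credit = $6,175 − $1,380 = $4,795.
Lost: $5,295 − $4,795 = $500.

$500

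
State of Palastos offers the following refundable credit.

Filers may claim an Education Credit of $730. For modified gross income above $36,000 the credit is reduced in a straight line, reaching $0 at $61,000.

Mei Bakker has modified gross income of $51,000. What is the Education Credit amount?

Education Credit: $51,000 is $15,000 into a $25,000 phase-out range, leaving 10,000/25,000 of the credit: $730 × 10,000/25,000 = $292.

$292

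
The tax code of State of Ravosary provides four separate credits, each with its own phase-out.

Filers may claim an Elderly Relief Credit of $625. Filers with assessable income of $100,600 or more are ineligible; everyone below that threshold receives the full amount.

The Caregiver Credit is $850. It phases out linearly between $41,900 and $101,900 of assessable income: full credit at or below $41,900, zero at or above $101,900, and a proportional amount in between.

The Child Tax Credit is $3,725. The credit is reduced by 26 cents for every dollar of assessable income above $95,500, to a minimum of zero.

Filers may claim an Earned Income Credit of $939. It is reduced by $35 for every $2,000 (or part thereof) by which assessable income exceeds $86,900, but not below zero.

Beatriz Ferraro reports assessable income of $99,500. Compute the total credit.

Elderly Relief Credit: $99,500 is below the $100,600 cutoff, so the full $625 applies.
Caregiver Credit: $99,500 is $57,600 into a $60,000 phase-out range, leaving 2,400/60,000 of the credit: $850 × 2,400/60,000 = $34.
Child Tax Credit: 26% of the $4,000 excess over $95,500 is $1,040; credit = $3,725 − $1,040 = $2,685.
Earned Income Credit: income exceeds $86,900 by $12,600, which is 7 full-or-partial $2,000 increments; reduction = 7 × $35 = $245, leaving $694.
Total: $625 + $34 + $2,685 + $694 = $4,038.

$4,038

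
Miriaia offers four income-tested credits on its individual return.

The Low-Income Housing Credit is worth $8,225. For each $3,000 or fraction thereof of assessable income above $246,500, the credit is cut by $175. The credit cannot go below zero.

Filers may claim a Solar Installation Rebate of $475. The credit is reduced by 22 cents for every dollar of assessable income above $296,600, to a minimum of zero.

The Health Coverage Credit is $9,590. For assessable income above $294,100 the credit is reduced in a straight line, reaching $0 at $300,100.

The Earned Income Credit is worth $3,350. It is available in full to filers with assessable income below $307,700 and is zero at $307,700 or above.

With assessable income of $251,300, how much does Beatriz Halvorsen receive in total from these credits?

Low-Income Housing Credit: income exceeds $246,500 by $4,800, which is 2 full-or-partial $3,000 increments; reduction = 2 × $175 = $350, leaving $7,875.
Solar Installation Rebate: $251,300 is at or below the $296,600 threshold, so the full $475 applies.
Health Coverage Credit: $251,300 is at or below the $294,100 threshold, so the full $9,590 applies.
Earned Income Credit: $251,300 is below the $307,700 cutoff, so the full $3,350 applies.
Total: $7,875 + $475 + $9,590 + $3,350 = $21,290.

$21,290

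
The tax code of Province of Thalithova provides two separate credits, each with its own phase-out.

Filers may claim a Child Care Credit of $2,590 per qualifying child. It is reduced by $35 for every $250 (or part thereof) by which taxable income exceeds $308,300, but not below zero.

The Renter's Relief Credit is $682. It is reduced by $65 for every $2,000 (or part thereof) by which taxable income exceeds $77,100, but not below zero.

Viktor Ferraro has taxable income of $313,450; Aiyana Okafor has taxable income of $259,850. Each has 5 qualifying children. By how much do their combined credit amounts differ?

$735

Viktor ($313,450): Child Care Credit: base = 5 × $2,590 = $12,950. income exceeds $308,300 by $5,150, which is 21 full-or-partial $250 increments; reduction = 21 × $35 = $735, leaving $12,215. Renter's Relief Credit: income exceeds $77,100 by $236,350 → 119 increments × $65 = $7,735 ≥ base, so the credit is $0. total $12,215 + $0 = $12,215
Aiyana ($259,850): Child Care Credit: base = 5 × $2,590 = $12,950. $259,850 is at or below the $308,300 threshold, so the full $12,950 applies. Renter's Relief Credit: income exceeds $77,100 by $182,750 → 92 increments × $65 = $5,980 ≥ base, so the credit is $0. total $12,950 + $0 = $12,950
Difference: |$12,215 − $12,950| = $735.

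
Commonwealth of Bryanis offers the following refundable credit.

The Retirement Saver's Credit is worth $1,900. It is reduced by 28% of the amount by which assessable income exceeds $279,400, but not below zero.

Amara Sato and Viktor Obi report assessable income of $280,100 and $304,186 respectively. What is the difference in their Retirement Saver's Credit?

Amara ($280,100): Retirement Saver's Credit: 28% of the $700 excess over $279,400 is $196; credit = $1,900 − $196 = $1,704.
Viktor ($304,186): Retirement Saver's Credit: 28% of the $24,786 excess over $279,400 is $6,940.08 ≥ base, so the credit is $0.
Difference: |$1,704 − $0| = $1,704.

$1,704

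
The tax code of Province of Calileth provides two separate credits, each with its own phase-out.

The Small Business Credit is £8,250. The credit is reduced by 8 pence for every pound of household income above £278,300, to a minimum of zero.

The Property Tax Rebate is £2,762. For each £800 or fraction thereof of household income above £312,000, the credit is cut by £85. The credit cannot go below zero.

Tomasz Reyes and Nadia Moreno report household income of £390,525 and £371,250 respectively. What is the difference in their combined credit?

Tomasz (£390,525): Small Business Credit: 8% of the £112,225 excess over £278,300 is £8,978 ≥ base, so the credit is £0. Property Tax Rebate: income exceeds £312,000 by £78,525 → 99 increments × £85 = £8,415 ≥ base, so the credit is £0. total £0 + £0 = £0
Nadia (£371,250): Small Business Credit: 8% of the £92,950 excess over £278,300 is £7,436; credit = £8,250 − £7,436 = £814. Property Tax Rebate: income exceeds £312,000 by £59,250 → 75 increments × £85 = £6,375 ≥ base, so the credit is £0. total £814 + £0 = £814
Difference: |£0 − £814| = £814.

£814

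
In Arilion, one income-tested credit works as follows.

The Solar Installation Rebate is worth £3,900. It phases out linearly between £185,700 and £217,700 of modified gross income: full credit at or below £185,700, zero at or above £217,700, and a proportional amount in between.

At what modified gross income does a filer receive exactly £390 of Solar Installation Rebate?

£214,500

£390 is 390/3,900 of the full £3,900, so 3,510/3,900 of the £32,000 range has been used: income = £185,700 + £32,000 × 3,510/3,900 = £214,500.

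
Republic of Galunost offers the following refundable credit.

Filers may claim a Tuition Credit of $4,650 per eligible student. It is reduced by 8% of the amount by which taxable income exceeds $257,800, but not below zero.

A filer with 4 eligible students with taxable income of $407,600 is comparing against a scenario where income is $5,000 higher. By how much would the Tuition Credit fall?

$400

At $407,600 — base = 4 × $4,650 = $18,600. 8% of the $149,800 excess over $257,800 is $11,984; credit = $18,600 − $11,984 = $6,616.
At $412,600 — base = 4 × $4,650 = $18,600. 8% of the $154,800 excess over $257,800 is $12,384; credit = $18,600 − $12,384 = $6,216.
Lost: $6,616 − $6,216 = $400.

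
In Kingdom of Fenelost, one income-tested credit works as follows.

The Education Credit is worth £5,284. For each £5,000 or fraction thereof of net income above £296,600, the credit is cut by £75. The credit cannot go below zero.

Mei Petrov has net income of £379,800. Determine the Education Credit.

Education Credit: income exceeds £296,600 by £83,200, which is 17 full-or-partial £5,000 increments; reduction = 17 × £75 = £1,275, leaving £4,009.

£4,009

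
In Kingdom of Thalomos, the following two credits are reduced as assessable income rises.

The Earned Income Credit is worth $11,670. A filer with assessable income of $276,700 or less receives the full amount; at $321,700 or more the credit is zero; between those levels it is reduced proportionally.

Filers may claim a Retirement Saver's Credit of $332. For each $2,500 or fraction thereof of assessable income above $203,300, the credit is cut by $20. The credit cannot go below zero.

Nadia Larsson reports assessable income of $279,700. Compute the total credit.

Earned Income Credit: $279,700 is $3,000 into a $45,000 phase-out range, leaving 42,000/45,000 of the credit: $11,670 × 42,000/45,000 = $10,892.
Retirement Saver's Credit: income exceeds $203,300 by $76,400 → 31 increments × $20 = $620 ≥ base, so the credit is $0.
Total: $10,892 + $0 = $10,892.

$10,892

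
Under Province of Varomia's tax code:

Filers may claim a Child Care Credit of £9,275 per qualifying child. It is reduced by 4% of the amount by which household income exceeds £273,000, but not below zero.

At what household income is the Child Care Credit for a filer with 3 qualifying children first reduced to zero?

£968,625

Full credit = 3 × £9,275 = £27,825.
The credit falls by 4% of each pound above £273,000, so it reaches zero when the excess is £27,825 / 4% = £695,625: income = £273,000 + £695,625 = £968,625.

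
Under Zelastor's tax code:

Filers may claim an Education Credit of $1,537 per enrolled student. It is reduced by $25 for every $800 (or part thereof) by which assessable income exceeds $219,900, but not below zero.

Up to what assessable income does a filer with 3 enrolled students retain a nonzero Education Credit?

$367,100

Full credit = 3 × $1,537 = $4,611.
After 184 increments the reduction is 184 × $25 = $4,600, leaving $11; one more increment wipes it out. Increment 184 ends at excess 184 × $800 = $147,200, so the highest qualifying income is $219,900 + $147,200 = $367,100.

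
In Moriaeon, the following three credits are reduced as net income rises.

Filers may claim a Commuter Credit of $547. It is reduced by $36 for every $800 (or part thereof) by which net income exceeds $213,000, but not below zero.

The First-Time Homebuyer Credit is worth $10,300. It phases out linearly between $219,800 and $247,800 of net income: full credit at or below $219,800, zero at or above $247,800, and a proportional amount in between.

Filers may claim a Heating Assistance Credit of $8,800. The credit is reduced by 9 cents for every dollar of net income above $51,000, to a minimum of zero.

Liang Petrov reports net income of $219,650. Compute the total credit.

$10,523

Commuter Credit: income exceeds $213,000 by $6,650, which is 9 full-or-partial $800 increments; reduction = 9 × $36 = $324, leaving $223.
First-Time Homebuyer Credit: $219,650 is at or below the $219,800 threshold, so the full $10,300 applies.
Heating Assistance Credit: 9% of the $168,650 excess over $51,000 is $15,178.50 ≥ base, so the credit is $0.
Total: $223 + $10,300 + $0 = $10,523.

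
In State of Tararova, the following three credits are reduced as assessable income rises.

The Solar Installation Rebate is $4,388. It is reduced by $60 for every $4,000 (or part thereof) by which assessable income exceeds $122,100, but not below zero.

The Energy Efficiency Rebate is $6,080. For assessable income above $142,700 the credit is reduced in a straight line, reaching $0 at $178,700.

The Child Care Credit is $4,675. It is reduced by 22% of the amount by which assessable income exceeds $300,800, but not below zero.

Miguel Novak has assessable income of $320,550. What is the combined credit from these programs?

Solar Installation Rebate: income exceeds $122,100 by $198,450, which is 50 full-or-partial $4,000 increments; reduction = 50 × $60 = $3,000, leaving $1,388.
Energy Efficiency Rebate: $320,550 is at or above $178,700, so the credit is $0.
Child Care Credit: 22% of the $19,750 excess over $300,800 is $4,345; credit = $4,675 − $4,345 = $330.
Total: $1,388 + $0 + $330 = $1,718.

$1,718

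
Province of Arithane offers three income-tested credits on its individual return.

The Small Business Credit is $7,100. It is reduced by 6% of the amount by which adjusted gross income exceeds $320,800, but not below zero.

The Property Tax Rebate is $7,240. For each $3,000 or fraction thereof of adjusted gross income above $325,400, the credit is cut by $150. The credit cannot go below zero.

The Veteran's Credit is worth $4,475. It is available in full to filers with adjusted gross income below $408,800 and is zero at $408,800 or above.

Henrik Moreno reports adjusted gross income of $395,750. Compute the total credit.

$10,718

Small Business Credit: 6% of the $74,950 excess over $320,800 is $4,497; credit = $7,100 − $4,497 = $2,603.
Property Tax Rebate: income exceeds $325,400 by $70,350, which is 24 full-or-partial $3,000 increments; reduction = 24 × $150 = $3,600, leaving $3,640.
Veteran's Credit: $395,750 is below the $408,800 cutoff, so the full $4,475 applies.
Total: $2,603 + $3,640 + $4,475 = $10,718.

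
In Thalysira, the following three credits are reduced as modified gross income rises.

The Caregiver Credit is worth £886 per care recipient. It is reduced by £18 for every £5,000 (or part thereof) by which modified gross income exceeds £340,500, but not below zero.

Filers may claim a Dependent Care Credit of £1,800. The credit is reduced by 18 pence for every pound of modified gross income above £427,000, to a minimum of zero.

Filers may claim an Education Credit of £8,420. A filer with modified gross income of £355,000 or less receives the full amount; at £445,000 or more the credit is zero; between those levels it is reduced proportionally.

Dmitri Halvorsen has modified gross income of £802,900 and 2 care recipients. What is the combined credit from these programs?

Caregiver Credit: base = 2 × £886 = £1,772. income exceeds £340,500 by £462,400, which is 93 full-or-partial £5,000 increments; reduction = 93 × £18 = £1,674, leaving £98.
Dependent Care Credit: 18% of the £375,900 excess over £427,000 is £67,662 ≥ base, so the credit is £0.
Education Credit: £802,900 is at or above £445,000, so the credit is £0.
Total: £98 + £0 + £0 = £98.

£98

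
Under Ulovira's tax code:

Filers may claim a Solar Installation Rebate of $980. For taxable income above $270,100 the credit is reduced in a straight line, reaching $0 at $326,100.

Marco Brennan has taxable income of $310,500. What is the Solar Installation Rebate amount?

Solar Installation Rebate: $310,500 is $40,400 into a $56,000 phase-out range, leaving 15,600/56,000 of the credit: $980 × 15,600/56,000 = $273.

$273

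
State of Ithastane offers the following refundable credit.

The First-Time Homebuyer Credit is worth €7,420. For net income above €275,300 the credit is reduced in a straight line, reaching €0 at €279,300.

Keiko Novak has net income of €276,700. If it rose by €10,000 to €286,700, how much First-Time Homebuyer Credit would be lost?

€4,823

At €276,700 — €276,700 is €1,400 into a €4,000 phase-out range, leaving 2,600/4,000 of the credit: €7,420 × 2,600/4,000 = €4,823.
At €286,700 — €286,700 is at or above €279,300, so the credit is €0.
Lost: €4,823 − €0 = €4,823.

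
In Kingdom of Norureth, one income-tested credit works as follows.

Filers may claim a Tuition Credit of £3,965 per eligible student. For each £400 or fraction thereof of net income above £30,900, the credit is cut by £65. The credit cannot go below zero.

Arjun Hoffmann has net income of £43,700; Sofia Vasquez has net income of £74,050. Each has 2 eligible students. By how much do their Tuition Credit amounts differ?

£4,940

Arjun (£43,700): Tuition Credit: base = 2 × £3,965 = £7,930. income exceeds £30,900 by £12,800, which is 32 full-or-partial £400 increments; reduction = 32 × £65 = £2,080, leaving £5,850.
Sofia (£74,050): Tuition Credit: base = 2 × £3,965 = £7,930. income exceeds £30,900 by £43,150, which is 108 full-or-partial £400 increments; reduction = 108 × £65 = £7,020, leaving £910.
Difference: |£5,850 − £910| = £4,940.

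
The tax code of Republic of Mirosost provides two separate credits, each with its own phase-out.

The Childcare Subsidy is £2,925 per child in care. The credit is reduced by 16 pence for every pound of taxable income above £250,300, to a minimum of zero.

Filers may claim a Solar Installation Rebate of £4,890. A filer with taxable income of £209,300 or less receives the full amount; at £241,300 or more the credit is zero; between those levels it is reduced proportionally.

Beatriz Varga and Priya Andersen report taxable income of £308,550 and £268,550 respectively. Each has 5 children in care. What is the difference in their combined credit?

£6,400

Beatriz (£308,550): Childcare Subsidy: base = 5 × £2,925 = £14,625. 16% of the £58,250 excess over £250,300 is £9,320; credit = £14,625 − £9,320 = £5,305. Solar Installation Rebate: £308,550 is at or above £241,300, so the credit is £0. total £5,305 + £0 = £5,305
Priya (£268,550): Childcare Subsidy: base = 5 × £2,925 = £14,625. 16% of the £18,250 excess over £250,300 is £2,920; credit = £14,625 − £2,920 = £11,705. Solar Installation Rebate: £268,550 is at or above £241,300, so the credit is £0. total £11,705 + £0 = £11,705
Difference: |£5,305 − £11,705| = £6,400.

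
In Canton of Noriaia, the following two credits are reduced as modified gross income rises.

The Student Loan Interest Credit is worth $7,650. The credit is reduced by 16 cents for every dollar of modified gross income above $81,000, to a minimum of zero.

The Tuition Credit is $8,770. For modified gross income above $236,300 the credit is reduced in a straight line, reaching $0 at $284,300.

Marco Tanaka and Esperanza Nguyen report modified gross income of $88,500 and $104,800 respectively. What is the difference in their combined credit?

Marco ($88,500): Student Loan Interest Credit: 16% of the $7,500 excess over $81,000 is $1,200; credit = $7,650 − $1,200 = $6,450. Tuition Credit: $88,500 is at or below the $236,300 threshold, so the full $8,770 applies. total $6,450 + $8,770 = $15,220
Esperanza ($104,800): Student Loan Interest Credit: 16% of the $23,800 excess over $81,000 is $3,808; credit = $7,650 − $3,808 = $3,842. Tuition Credit: $104,800 is at or below the $236,300 threshold, so the full $8,770 applies. total $3,842 + $8,770 = $12,612
Difference: |$15,220 − $12,612| = $2,608.

$2,608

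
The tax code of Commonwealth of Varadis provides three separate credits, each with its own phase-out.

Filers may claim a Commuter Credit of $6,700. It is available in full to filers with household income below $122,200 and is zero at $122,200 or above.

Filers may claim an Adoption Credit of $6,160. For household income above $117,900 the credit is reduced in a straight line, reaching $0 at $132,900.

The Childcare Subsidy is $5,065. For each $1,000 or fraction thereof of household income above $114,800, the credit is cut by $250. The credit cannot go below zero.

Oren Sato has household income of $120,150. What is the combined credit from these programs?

Commuter Credit: $120,150 is below the $122,200 cutoff, so the full $6,700 applies.
Adoption Credit: $120,150 is $2,250 into a $15,000 phase-out range, leaving 12,750/15,000 of the credit: $6,160 × 12,750/15,000 = $5,236.
Childcare Subsidy: income exceeds $114,800 by $5,350, which is 6 full-or-partial $1,000 increments; reduction = 6 × $250 = $1,500, leaving $3,565.
Total: $6,700 + $5,236 + $3,565 = $15,501.

$15,501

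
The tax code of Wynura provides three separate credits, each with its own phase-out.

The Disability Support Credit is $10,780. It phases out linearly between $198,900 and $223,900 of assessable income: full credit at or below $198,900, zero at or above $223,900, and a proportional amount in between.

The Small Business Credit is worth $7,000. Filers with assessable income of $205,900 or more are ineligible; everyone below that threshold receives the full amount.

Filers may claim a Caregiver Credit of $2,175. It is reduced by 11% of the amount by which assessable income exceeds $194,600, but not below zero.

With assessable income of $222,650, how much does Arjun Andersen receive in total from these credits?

$539

Disability Support Credit: $222,650 is $23,750 into a $25,000 phase-out range, leaving 1,250/25,000 of the credit: $10,780 × 1,250/25,000 = $539.
Small Business Credit: $222,650 meets or exceeds the $205,900 cutoff, so the credit is $0.
Caregiver Credit: 11% of the $28,050 excess over $194,600 is $3,085.50 ≥ base, so the credit is $0.
Total: $539 + $0 + $0 = $539.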